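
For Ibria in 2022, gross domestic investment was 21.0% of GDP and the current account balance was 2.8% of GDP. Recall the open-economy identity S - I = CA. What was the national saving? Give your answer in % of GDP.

23.8

S - I = CA (net lending to the rest of the world).
S = I + CA = 21.0 + 2.8 = 23.8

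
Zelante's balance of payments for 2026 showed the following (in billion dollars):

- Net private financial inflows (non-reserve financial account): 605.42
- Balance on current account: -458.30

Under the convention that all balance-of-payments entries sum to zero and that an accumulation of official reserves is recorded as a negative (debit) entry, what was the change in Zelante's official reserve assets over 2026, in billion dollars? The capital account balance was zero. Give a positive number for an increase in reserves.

Official reserve transactions balance = -((-458.30) + 605.42) = -147.12
An accumulation of reserves is recorded as a debit (negative entry), so the change in the stock of reserves is the negative of that balance.
Change in official reserves = -(-147.12) = 147.12

147.12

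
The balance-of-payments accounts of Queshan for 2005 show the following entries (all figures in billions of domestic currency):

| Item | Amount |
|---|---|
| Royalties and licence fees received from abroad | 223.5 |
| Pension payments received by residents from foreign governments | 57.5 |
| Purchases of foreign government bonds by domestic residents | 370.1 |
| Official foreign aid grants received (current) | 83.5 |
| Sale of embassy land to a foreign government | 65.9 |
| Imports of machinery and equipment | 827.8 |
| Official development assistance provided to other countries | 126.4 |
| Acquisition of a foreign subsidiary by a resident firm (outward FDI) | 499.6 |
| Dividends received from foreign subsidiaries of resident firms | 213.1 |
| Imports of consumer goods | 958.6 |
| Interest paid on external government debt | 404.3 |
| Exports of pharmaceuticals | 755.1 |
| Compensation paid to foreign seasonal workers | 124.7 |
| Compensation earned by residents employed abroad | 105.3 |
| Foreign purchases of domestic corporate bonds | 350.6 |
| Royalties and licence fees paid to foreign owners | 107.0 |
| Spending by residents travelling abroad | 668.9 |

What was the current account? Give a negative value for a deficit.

Goods: 755.1 - 827.8 - 958.6 = -1031.3
Services: 223.5 - 107.0 - 668.9 = -552.4
Primary income: 213.1 + 105.3 - 404.3 - 124.7 = -210.6
Secondary income: 83.5 + 57.5 - 126.4 = 14.6
Current account = (-1031.3) + (-552.4) + (-210.6) + 14.6 = -1779.7
(Excluded from the current account — financial account: purchases of foreign government bonds by domestic residents 370.1, acquisition of a foreign subsidiary by a resident firm (outward FDI) 499.6, foreign purchases of domestic corporate bonds 350.6; capital account: sale of embassy land to a foreign government 65.9.)

-1779.7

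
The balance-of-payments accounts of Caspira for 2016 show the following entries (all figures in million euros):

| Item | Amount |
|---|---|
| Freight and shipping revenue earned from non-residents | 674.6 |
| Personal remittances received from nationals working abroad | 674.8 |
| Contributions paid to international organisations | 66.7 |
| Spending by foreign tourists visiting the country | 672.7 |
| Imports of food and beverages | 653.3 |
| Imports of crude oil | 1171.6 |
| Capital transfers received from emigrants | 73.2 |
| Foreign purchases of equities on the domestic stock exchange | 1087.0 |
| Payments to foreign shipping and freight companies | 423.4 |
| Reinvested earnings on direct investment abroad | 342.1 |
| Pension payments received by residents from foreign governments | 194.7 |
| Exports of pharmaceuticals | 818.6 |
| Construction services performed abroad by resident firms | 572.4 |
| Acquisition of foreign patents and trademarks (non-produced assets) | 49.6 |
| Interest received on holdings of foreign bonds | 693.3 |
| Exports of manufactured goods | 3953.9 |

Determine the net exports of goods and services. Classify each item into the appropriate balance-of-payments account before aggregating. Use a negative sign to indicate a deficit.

Goods: -653.3 + 818.6 + 3953.9 - 1171.6 = 2947.6
Services: 572.4 + 674.6 + 672.7 - 423.4 = 1496.3
Trade balance = 2947.6 + 1496.3 = 4443.9
(Excluded from the trade balance — secondary income: personal remittances received from nationals working abroad 674.8, contributions paid to international organisations 66.7, pension payments received by residents from foreign governments 194.7; capital account: capital transfers received from emigrants 73.2, acquisition of foreign patents and trademarks (non-produced assets) 49.6; financial account: foreign purchases of equities on the domestic stock exchange 1087.0; primary income: reinvested earnings on direct investment abroad 342.1, interest received on holdings of foreign bonds 693.3.)

4443.9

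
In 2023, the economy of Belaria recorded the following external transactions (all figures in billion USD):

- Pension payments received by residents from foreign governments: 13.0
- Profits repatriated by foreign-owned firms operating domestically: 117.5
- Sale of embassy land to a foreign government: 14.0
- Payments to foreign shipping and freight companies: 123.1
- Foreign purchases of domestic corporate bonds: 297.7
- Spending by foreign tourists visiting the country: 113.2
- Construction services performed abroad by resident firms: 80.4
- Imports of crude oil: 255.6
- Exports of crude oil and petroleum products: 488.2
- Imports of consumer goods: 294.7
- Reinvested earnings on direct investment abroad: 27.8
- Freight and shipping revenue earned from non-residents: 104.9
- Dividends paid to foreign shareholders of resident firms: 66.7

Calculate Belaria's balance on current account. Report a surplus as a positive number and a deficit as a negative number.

Goods: -255.6 + 488.2 - 294.7 = -62.1
Services: 113.2 - 123.1 + 104.9 + 80.4 = 175.4
Primary income: -66.7 - 117.5 + 27.8 = -156.4
Secondary income: 13.0
Current account = (-62.1) + 175.4 + (-156.4) + 13.0 = -30.1
(Excluded from the current account — capital account: sale of embassy land to a foreign government 14.0; financial account: foreign purchases of domestic corporate bonds 297.7.)

-30.1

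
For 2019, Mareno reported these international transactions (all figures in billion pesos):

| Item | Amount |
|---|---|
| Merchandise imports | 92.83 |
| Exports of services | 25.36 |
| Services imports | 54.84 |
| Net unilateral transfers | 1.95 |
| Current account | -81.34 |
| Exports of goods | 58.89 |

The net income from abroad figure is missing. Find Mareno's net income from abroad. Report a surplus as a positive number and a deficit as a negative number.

-19.87

Current account = goods balance + services balance + net primary income + net secondary income
Sum of the known components = -61.47
Net income from abroad = CA - (known components) = -81.34 - (-61.47) = -19.87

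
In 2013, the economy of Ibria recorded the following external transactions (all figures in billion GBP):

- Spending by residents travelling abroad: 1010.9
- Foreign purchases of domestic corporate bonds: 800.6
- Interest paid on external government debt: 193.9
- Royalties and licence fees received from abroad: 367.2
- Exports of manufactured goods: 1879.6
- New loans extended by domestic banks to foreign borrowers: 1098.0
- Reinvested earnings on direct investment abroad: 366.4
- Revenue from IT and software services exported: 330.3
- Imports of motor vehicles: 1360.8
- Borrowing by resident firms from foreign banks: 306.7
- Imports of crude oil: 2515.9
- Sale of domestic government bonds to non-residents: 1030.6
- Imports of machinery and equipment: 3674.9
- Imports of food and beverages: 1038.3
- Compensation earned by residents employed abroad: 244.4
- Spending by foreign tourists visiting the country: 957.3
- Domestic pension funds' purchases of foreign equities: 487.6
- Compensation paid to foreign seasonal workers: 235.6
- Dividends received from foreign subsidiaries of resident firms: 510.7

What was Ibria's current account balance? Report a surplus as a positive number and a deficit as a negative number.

-5374.4

Goods: -3674.9 + 1879.6 - 2515.9 - 1038.3 - 1360.8 = -6710.3
Services: 330.3 - 1010.9 + 957.3 + 367.2 = 643.9
Primary income: 366.4 + 244.4 + 510.7 - 235.6 - 193.9 = 692.0
Current account = (-6710.3) + 643.9 + 692.0 = -5374.4
(Excluded from the current account — financial account: foreign purchases of domestic corporate bonds 800.6, new loans extended by domestic banks to foreign borrowers 1098.0, borrowing by resident firms from foreign banks 306.7, sale of domestic government bonds to non-residents 1030.6, domestic pension funds' purchases of foreign equities 487.6.)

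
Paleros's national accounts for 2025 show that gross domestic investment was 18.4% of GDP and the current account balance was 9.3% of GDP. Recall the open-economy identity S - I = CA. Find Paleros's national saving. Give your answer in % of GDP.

S = I + CA = 18.4 + 9.3 = 27.7

27.7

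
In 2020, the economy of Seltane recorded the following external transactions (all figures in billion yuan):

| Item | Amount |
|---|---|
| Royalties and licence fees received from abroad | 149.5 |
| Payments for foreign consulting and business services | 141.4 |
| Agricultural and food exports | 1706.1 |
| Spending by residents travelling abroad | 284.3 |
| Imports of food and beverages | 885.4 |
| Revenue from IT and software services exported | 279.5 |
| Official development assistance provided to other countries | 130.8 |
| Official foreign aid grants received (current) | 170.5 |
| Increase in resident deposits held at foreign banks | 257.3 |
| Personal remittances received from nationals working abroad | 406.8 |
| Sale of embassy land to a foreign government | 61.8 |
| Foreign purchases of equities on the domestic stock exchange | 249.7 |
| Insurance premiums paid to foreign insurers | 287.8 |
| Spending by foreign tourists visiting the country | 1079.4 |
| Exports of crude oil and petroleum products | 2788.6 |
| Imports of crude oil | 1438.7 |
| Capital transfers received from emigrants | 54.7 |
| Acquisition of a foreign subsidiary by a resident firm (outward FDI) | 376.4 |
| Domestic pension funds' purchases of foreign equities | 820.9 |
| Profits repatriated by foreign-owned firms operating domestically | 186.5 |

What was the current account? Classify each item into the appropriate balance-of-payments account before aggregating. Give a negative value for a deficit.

3225.5

Goods: -885.4 - 1438.7 + 1706.1 + 2788.6 = 2170.6
Services: 1079.4 + 279.5 + 149.5 - 284.3 - 141.4 - 287.8 = 794.9
Primary income: -186.5
Secondary income: 406.8 + 170.5 - 130.8 = 446.5
Current account = 2170.6 + 794.9 + (-186.5) + 446.5 = 3225.5
(Excluded from the current account — financial account: increase in resident deposits held at foreign banks 257.3, foreign purchases of equities on the domestic stock exchange 249.7, acquisition of a foreign subsidiary by a resident firm (outward FDI) 376.4, domestic pension funds' purchases of foreign equities 820.9; capital account: sale of embassy land to a foreign government 61.8, capital transfers received from emigrants 54.7.)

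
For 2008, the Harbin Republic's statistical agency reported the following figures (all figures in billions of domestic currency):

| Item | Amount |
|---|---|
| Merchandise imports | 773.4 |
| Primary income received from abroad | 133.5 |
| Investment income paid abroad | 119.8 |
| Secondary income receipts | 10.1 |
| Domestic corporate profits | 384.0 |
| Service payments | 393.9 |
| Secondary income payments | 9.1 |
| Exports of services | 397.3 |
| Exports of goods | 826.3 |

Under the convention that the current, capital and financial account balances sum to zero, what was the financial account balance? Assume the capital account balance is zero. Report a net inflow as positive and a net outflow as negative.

Goods balance = 826.3 - 773.4 = 52.9
Services balance = 397.3 - 393.9 = 3.4
Trade balance (goods + services) = 52.9 + 3.4 = 56.3
Net primary income = 133.5 - 119.8 = 13.7
Net secondary income = 10.1 - 9.1 = 1.0
Current account = 56.3 + 13.7 + 1.0 = 71.0
Financial account = -(71.0) = -71.0

-71.0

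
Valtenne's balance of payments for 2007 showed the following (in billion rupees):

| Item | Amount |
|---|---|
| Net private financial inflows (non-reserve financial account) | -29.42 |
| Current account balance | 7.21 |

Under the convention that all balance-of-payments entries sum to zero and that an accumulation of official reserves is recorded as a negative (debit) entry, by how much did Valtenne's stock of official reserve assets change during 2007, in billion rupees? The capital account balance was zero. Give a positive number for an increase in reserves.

-22.21

Official reserve transactions balance = -(7.21 + (-29.42)) = 22.21
An accumulation of reserves is recorded as a debit (negative entry), so the change in the stock of reserves is the negative of that balance.
Change in official reserves = -(22.21) = -22.21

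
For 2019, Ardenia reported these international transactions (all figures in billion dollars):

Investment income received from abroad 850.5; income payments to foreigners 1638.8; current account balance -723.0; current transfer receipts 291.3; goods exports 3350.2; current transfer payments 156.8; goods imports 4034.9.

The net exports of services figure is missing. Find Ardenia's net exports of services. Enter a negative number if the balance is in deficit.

Current account = goods balance + services balance + net primary income + net secondary income
Sum of the known components = -1338.5
Net exports of services = CA - (known components) = -723.0 - (-1338.5) = 615.5

615.5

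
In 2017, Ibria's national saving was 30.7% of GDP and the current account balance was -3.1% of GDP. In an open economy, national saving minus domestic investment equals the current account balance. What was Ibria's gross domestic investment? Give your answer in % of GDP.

S - I = CA (net lending to the rest of the world).
I = S - CA = 30.7 - (-3.1) = 33.8

33.8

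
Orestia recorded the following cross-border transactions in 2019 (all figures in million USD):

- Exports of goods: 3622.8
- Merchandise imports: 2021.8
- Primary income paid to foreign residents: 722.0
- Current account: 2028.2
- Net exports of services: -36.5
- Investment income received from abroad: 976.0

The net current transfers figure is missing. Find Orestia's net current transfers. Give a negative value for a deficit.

Current account = goods balance + services balance + net primary income + net secondary income
Sum of the known components = 1818.5
Net current transfers = CA - (known components) = 2028.2 - 1818.5 = 209.7

209.7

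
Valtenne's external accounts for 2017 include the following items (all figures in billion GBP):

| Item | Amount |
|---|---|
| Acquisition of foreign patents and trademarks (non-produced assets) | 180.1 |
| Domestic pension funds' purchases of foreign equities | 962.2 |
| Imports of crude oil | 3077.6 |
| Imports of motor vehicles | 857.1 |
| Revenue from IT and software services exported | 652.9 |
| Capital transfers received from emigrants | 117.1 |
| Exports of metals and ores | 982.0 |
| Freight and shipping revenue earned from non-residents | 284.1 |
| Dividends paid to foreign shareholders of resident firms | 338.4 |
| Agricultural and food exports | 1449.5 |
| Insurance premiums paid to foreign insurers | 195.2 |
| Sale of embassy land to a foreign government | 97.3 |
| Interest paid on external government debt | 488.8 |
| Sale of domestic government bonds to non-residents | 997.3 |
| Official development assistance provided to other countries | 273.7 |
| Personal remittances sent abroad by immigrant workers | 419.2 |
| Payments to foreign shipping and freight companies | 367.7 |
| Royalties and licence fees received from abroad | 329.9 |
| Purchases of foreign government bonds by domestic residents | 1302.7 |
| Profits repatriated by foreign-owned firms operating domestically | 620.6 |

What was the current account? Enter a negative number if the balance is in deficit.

-2939.9

Goods: -857.1 - 3077.6 + 1449.5 + 982.0 = -1503.2
Services: -195.2 - 367.7 + 652.9 + 329.9 + 284.1 = 704.0
Primary income: -620.6 - 488.8 - 338.4 = -1447.8
Secondary income: -273.7 - 419.2 = -692.9
Current account = (-1503.2) + 704.0 + (-1447.8) + (-692.9) = -2939.9
(Excluded from the current account — capital account: acquisition of foreign patents and trademarks (non-produced assets) 180.1, capital transfers received from emigrants 117.1, sale of embassy land to a foreign government 97.3; financial account: domestic pension funds' purchases of foreign equities 962.2, sale of domestic government bonds to non-residents 997.3, purchases of foreign government bonds by domestic residents 1302.7.)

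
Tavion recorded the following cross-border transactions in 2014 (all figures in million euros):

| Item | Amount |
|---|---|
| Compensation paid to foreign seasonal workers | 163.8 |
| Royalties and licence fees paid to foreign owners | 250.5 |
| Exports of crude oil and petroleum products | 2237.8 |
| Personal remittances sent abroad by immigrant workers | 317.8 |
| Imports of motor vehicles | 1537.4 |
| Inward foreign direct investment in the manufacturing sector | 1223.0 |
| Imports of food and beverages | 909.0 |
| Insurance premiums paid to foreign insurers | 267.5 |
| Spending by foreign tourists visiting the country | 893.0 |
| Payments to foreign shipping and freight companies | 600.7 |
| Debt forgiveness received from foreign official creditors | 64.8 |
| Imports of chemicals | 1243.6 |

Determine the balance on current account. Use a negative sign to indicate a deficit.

-2159.5

Goods: -909.0 - 1537.4 + 2237.8 - 1243.6 = -1452.2
Services: -250.5 + 893.0 - 267.5 - 600.7 = -225.7
Primary income: -163.8
Secondary income: -317.8
Current account = (-1452.2) + (-225.7) + (-163.8) + (-317.8) = -2159.5
(Excluded from the current account — financial account: inward foreign direct investment in the manufacturing sector 1223.0; capital account: debt forgiveness received from foreign official creditors 64.8.)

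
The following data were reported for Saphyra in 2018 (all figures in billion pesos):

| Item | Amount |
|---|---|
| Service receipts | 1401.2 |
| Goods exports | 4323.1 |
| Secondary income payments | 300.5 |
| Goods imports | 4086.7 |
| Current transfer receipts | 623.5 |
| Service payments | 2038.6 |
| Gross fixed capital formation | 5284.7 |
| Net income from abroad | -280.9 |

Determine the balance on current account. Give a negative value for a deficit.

-358.9

Goods balance = 4323.1 - 4086.7 = 236.4
Services balance = 1401.2 - 2038.6 = -637.4
Trade balance (goods + services) = 236.4 + (-637.4) = -401.0
Net primary income = -280.9
Net secondary income = 623.5 - 300.5 = 323.0
Current account = -401.0 + (-280.9) + 323.0 = -358.9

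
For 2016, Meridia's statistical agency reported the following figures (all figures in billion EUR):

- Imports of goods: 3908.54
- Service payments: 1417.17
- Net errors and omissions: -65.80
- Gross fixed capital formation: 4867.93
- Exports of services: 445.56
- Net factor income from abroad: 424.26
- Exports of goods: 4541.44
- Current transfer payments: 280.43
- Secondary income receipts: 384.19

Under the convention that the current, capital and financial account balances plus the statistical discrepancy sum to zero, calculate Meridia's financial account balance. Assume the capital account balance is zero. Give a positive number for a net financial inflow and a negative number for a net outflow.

-123.51

Goods balance = 4541.44 - 3908.54 = 632.90
Services balance = 445.56 - 1417.17 = -971.61
Trade balance (goods + services) = 632.90 + (-971.61) = -338.71
Net primary income = 424.26
Net secondary income = 384.19 - 280.43 = 103.76
Current account = -338.71 + 424.26 + 103.76 = 189.31
Financial account = -(189.31 + (-65.80)) = -123.51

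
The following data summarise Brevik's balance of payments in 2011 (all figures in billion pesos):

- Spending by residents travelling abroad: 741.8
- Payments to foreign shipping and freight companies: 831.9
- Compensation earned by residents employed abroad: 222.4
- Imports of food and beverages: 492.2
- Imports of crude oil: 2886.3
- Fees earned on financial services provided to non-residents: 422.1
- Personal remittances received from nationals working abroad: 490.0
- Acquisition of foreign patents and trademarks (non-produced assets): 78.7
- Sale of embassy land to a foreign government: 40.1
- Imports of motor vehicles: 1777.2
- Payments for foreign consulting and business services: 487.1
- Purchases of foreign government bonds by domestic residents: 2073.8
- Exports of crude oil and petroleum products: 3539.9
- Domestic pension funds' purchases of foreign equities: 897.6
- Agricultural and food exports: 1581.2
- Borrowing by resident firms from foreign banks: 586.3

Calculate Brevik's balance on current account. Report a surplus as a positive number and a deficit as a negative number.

-960.9

Goods: 3539.9 - 2886.3 + 1581.2 - 492.2 - 1777.2 = -34.6
Services: -741.8 + 422.1 - 831.9 - 487.1 = -1638.7
Primary income: 222.4
Secondary income: 490.0
Current account = (-34.6) + (-1638.7) + 222.4 + 490.0 = -960.9
(Excluded from the current account — capital account: acquisition of foreign patents and trademarks (non-produced assets) 78.7, sale of embassy land to a foreign government 40.1; financial account: purchases of foreign government bonds by domestic residents 2073.8, domestic pension funds' purchases of foreign equities 897.6, borrowing by resident firms from foreign banks 586.3.)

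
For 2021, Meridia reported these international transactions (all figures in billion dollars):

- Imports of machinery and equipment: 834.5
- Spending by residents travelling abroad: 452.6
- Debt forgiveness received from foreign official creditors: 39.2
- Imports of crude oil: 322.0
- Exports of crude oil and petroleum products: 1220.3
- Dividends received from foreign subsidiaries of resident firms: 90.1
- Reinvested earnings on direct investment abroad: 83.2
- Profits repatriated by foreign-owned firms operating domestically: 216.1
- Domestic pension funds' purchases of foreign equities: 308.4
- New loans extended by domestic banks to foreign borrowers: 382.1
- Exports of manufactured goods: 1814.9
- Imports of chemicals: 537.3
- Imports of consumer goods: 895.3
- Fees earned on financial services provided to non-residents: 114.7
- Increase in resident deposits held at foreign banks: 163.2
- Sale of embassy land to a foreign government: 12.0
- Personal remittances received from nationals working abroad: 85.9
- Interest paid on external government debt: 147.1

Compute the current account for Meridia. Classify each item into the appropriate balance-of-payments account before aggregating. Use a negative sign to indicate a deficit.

Goods: -322.0 - 834.5 + 1220.3 + 1814.9 - 895.3 - 537.3 = 446.1
Services: -452.6 + 114.7 = -337.9
Primary income: -147.1 + 83.2 + 90.1 - 216.1 = -189.9
Secondary income: 85.9
Current account = 446.1 + (-337.9) + (-189.9) + 85.9 = 4.2
(Excluded from the current account — capital account: debt forgiveness received from foreign official creditors 39.2, sale of embassy land to a foreign government 12.0; financial account: domestic pension funds' purchases of foreign equities 308.4, new loans extended by domestic banks to foreign borrowers 382.1, increase in resident deposits held at foreign banks 163.2.)

4.2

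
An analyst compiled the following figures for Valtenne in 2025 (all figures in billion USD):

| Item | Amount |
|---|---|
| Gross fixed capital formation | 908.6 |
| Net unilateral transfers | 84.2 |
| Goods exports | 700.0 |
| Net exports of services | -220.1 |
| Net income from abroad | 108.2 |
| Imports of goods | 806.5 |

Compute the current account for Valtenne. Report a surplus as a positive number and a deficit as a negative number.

-134.2

Goods balance = 700.0 - 806.5 = -106.5
Services balance = -220.1
Trade balance (goods + services) = -106.5 + (-220.1) = -326.6
Net primary income = 108.2
Net secondary income = 84.2
Current account = -326.6 + 108.2 + 84.2 = -134.2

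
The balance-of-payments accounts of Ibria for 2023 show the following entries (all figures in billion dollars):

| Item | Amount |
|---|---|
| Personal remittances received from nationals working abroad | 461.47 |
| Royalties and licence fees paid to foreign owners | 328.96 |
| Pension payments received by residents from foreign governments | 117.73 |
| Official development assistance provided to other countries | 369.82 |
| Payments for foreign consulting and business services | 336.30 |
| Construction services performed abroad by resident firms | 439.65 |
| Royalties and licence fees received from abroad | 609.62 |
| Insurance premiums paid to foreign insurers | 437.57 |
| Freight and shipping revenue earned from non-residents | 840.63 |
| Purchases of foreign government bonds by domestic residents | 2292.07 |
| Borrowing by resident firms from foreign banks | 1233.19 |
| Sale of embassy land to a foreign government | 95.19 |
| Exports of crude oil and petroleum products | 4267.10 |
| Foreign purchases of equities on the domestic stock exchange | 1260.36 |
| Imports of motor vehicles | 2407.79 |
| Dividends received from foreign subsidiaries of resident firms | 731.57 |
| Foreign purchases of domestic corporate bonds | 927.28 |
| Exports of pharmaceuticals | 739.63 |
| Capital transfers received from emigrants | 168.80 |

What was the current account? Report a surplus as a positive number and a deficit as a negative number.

Goods: 4267.10 + 739.63 - 2407.79 = 2598.94
Services: 840.63 - 328.96 - 437.57 + 439.65 - 336.30 + 609.62 = 787.07
Primary income: 731.57
Secondary income: 461.47 - 369.82 + 117.73 = 209.38
Current account = 2598.94 + 787.07 + 731.57 + 209.38 = 4326.96
(Excluded from the current account — financial account: purchases of foreign government bonds by domestic residents 2292.07, borrowing by resident firms from foreign banks 1233.19, foreign purchases of equities on the domestic stock exchange 1260.36, foreign purchases of domestic corporate bonds 927.28; capital account: sale of embassy land to a foreign government 95.19, capital transfers received from emigrants 168.80.)

4326.96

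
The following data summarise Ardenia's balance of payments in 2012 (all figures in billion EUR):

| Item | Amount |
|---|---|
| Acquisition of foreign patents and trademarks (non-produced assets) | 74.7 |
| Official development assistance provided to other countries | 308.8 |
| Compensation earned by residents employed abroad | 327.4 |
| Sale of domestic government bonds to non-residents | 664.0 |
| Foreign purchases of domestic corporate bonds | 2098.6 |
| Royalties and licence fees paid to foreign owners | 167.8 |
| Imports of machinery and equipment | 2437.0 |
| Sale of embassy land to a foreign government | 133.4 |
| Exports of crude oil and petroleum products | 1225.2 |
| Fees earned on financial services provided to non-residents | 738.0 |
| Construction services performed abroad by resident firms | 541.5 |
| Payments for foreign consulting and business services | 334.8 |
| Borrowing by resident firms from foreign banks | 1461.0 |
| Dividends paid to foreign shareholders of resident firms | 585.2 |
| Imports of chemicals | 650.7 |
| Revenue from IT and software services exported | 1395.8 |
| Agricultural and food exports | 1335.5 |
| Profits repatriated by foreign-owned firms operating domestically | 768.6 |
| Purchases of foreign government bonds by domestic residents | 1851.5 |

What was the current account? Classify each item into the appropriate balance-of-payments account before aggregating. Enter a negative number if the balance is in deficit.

310.5

Goods: 1225.2 + 1335.5 - 650.7 - 2437.0 = -527.0
Services: 738.0 + 541.5 - 167.8 - 334.8 + 1395.8 = 2172.7
Primary income: 327.4 - 768.6 - 585.2 = -1026.4
Secondary income: -308.8
Current account = (-527.0) + 2172.7 + (-1026.4) + (-308.8) = 310.5
(Excluded from the current account — capital account: acquisition of foreign patents and trademarks (non-produced assets) 74.7, sale of embassy land to a foreign government 133.4; financial account: sale of domestic government bonds to non-residents 664.0, foreign purchases of domestic corporate bonds 2098.6, borrowing by resident firms from foreign banks 1461.0, purchases of foreign government bonds by domestic residents 1851.5.)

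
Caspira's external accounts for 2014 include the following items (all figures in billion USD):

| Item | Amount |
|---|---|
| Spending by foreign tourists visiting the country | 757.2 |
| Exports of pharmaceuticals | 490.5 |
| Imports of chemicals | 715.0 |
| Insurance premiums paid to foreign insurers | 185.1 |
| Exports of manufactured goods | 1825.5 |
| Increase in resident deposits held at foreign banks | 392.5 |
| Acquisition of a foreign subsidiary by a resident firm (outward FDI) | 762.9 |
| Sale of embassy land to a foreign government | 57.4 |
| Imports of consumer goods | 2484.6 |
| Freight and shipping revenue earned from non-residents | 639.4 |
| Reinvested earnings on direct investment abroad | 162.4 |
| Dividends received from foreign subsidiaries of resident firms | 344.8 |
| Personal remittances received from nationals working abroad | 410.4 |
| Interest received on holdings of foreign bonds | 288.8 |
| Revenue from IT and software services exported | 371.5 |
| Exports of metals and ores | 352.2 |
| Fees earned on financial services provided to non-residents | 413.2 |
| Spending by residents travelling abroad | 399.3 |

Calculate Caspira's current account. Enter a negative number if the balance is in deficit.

Goods: -715.0 + 1825.5 + 490.5 - 2484.6 + 352.2 = -531.4
Services: 413.2 - 185.1 + 639.4 - 399.3 + 371.5 + 757.2 = 1596.9
Primary income: 288.8 + 162.4 + 344.8 = 796.0
Secondary income: 410.4
Current account = (-531.4) + 1596.9 + 796.0 + 410.4 = 2271.9
(Excluded from the current account — financial account: increase in resident deposits held at foreign banks 392.5, acquisition of a foreign subsidiary by a resident firm (outward FDI) 762.9; capital account: sale of embassy land to a foreign government 57.4.)

2271.9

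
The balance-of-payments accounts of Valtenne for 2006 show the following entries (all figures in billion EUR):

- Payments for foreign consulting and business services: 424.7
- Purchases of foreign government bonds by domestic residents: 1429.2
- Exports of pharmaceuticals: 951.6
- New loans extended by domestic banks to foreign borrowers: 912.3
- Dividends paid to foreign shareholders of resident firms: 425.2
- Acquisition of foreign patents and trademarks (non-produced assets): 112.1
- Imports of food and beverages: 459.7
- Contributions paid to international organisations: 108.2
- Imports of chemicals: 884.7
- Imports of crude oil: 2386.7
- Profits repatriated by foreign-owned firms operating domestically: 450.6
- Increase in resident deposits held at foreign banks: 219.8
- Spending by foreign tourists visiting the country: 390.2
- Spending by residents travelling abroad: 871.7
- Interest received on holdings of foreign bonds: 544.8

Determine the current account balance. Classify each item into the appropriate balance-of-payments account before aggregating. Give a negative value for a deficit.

-4124.9

Goods: -459.7 - 2386.7 + 951.6 - 884.7 = -2779.5
Services: -871.7 + 390.2 - 424.7 = -906.2
Primary income: -425.2 - 450.6 + 544.8 = -331.0
Secondary income: -108.2
Current account = (-2779.5) + (-906.2) + (-331.0) + (-108.2) = -4124.9
(Excluded from the current account — financial account: purchases of foreign government bonds by domestic residents 1429.2, new loans extended by domestic banks to foreign borrowers 912.3, increase in resident deposits held at foreign banks 219.8; capital account: acquisition of foreign patents and trademarks (non-produced assets) 112.1.)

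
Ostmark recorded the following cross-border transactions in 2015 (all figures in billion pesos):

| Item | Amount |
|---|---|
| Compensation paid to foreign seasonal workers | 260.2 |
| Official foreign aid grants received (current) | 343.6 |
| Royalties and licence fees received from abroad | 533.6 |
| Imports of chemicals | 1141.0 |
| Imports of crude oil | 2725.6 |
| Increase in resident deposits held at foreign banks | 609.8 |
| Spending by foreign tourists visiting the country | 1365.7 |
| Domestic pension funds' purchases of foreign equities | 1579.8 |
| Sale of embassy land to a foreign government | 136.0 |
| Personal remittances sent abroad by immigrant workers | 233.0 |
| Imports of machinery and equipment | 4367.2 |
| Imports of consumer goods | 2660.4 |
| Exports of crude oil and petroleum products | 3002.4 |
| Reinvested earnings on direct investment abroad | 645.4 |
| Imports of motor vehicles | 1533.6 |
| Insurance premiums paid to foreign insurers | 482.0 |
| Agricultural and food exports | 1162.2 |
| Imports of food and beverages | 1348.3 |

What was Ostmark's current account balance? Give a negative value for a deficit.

Goods: -1141.0 - 1348.3 - 2725.6 - 4367.2 + 3002.4 - 1533.6 - 2660.4 + 1162.2 = -9611.5
Services: 533.6 - 482.0 + 1365.7 = 1417.3
Primary income: 645.4 - 260.2 = 385.2
Secondary income: -233.0 + 343.6 = 110.6
Current account = (-9611.5) + 1417.3 + 385.2 + 110.6 = -7698.4
(Excluded from the current account — financial account: increase in resident deposits held at foreign banks 609.8, domestic pension funds' purchases of foreign equities 1579.8; capital account: sale of embassy land to a foreign government 136.0.)

-7698.4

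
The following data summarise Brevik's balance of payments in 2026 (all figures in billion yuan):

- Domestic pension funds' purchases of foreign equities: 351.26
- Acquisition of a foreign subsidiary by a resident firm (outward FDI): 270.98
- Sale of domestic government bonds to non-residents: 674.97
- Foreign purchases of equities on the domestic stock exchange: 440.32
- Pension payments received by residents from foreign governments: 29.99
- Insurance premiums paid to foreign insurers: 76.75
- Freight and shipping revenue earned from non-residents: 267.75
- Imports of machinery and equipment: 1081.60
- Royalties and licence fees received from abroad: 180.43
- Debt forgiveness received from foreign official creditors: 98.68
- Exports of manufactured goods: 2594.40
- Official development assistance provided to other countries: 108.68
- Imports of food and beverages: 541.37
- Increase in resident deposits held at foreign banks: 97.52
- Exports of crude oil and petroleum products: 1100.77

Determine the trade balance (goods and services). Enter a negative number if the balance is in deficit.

2443.63

Goods: -541.37 + 2594.40 - 1081.60 + 1100.77 = 2072.20
Services: -76.75 + 267.75 + 180.43 = 371.43
Trade balance = 2072.20 + 371.43 = 2443.63
(Excluded from the trade balance — financial account: domestic pension funds' purchases of foreign equities 351.26, acquisition of a foreign subsidiary by a resident firm (outward FDI) 270.98, sale of domestic government bonds to non-residents 674.97, foreign purchases of equities on the domestic stock exchange 440.32, increase in resident deposits held at foreign banks 97.52; secondary income: pension payments received by residents from foreign governments 29.99, official development assistance provided to other countries 108.68; capital account: debt forgiveness received from foreign official creditors 98.68.)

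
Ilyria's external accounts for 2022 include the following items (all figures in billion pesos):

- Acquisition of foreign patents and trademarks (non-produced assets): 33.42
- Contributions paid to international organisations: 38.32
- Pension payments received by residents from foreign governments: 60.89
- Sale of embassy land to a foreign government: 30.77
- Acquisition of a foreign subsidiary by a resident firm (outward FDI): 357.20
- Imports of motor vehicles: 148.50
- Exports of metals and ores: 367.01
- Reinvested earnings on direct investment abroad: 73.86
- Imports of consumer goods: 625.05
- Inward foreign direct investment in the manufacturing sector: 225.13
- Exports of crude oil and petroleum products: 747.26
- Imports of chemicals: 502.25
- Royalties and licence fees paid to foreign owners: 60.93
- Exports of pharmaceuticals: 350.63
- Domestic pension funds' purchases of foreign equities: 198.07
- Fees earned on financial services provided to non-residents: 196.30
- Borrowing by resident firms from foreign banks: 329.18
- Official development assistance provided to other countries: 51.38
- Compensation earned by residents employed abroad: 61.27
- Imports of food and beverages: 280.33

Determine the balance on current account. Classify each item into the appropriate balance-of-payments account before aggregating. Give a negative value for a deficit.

Goods: 367.01 - 280.33 - 502.25 + 350.63 - 625.05 - 148.50 + 747.26 = -91.23
Services: -60.93 + 196.30 = 135.37
Primary income: 61.27 + 73.86 = 135.13
Secondary income: -51.38 - 38.32 + 60.89 = -28.81
Current account = (-91.23) + 135.37 + 135.13 + (-28.81) = 150.46
(Excluded from the current account — capital account: acquisition of foreign patents and trademarks (non-produced assets) 33.42, sale of embassy land to a foreign government 30.77; financial account: acquisition of a foreign subsidiary by a resident firm (outward FDI) 357.20, inward foreign direct investment in the manufacturing sector 225.13, domestic pension funds' purchases of foreign equities 198.07, borrowing by resident firms from foreign banks 329.18.)

150.46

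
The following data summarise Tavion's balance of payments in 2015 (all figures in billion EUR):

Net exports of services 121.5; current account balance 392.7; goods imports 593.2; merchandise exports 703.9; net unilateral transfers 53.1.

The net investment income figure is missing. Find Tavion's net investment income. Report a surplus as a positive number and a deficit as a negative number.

107.4

Current account = goods balance + services balance + net primary income + net secondary income
Sum of the known components = 285.3
Net investment income = CA - (known components) = 392.7 - 285.3 = 107.4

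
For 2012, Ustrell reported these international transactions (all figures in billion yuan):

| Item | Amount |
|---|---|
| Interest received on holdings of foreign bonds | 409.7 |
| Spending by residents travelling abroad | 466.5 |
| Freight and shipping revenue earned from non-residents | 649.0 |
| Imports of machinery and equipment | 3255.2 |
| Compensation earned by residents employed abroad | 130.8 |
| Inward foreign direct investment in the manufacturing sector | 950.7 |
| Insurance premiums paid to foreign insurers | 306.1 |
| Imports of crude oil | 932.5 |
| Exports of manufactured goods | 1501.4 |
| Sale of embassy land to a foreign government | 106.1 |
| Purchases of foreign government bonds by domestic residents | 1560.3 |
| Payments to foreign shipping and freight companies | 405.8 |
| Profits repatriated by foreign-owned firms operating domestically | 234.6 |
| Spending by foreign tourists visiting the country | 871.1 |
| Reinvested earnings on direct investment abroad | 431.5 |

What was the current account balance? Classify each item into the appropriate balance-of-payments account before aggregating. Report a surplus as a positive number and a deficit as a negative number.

-1607.2

Goods: -3255.2 - 932.5 + 1501.4 = -2686.3
Services: -405.8 + 649.0 + 871.1 - 466.5 - 306.1 = 341.7
Primary income: 431.5 - 234.6 + 409.7 + 130.8 = 737.4
Current account = (-2686.3) + 341.7 + 737.4 = -1607.2
(Excluded from the current account — financial account: inward foreign direct investment in the manufacturing sector 950.7, purchases of foreign government bonds by domestic residents 1560.3; capital account: sale of embassy land to a foreign government 106.1.)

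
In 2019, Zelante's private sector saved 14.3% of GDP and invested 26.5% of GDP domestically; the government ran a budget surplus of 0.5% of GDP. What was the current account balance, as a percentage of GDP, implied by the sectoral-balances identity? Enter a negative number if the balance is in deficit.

-11.7

By the sectoral-balances identity, CA = (S_private - I) + (T - G).
Private balance = 14.3 - 26.5 = -12.2
Government balance (T - G) = 0.5
CA = -12.2 + 0.5 = -11.7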